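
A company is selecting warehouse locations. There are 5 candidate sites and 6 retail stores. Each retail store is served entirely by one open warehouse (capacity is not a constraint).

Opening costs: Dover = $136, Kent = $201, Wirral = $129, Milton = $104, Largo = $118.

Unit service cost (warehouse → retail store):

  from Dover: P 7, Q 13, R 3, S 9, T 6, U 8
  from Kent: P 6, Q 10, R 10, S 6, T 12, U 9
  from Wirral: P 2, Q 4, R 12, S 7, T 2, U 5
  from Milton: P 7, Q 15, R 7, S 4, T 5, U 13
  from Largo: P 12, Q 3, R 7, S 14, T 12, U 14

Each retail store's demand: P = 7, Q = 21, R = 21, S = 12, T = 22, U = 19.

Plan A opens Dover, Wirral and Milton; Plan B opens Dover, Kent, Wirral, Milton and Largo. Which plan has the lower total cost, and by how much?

Plan A is cheaper by 298.

Plan A: {Dover, Wirral, Milton}: P→Wirral 2·7=14, Q→Wirral 4·21=84, R→Dover 3·21=63, S→Milton 4·12=48, T→Wirral 2·22=44, U→Wirral 5·19=95. Service 348; fixed 369; total 717.
Plan B: {Dover, Kent, Wirral, Milton, Largo}: P→Wirral 2·7=14, Q→Largo 3·21=63, R→Dover 3·21=63, S→Milton 4·12=48, T→Wirral 2·22=44, U→Wirral 5·19=95. Service 327; fixed 688; total 1015.
Difference: |717 − 1015| = 298.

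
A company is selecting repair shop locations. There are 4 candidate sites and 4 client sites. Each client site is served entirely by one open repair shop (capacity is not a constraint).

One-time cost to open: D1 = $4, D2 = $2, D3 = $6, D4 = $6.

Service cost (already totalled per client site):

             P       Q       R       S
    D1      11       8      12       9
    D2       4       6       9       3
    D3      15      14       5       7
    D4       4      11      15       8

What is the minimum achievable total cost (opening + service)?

For any fixed open set, each client site goes to its cheapest open site; total = fixed + service.
{D2}: P→D2 4, Q→D2 6, R→D2 9, S→D2 3. Service 22; fixed 2; total 24.
{D2, D3}: P→D2 4, Q→D2 6, R→D3 5, S→D2 3. Service 18; fixed 8; total 26.
{D1, D2}: P→D2 4, Q→D2 6, R→D2 9, S→D2 3. Service 22; fixed 6; total 28.
{D1, D2, D3, D4}: P→D2 4, Q→D2 6, R→D3 5, S→D2 3. Service 18; fixed 18; total 36.
No other subset beats 24.

Minimum total cost: 24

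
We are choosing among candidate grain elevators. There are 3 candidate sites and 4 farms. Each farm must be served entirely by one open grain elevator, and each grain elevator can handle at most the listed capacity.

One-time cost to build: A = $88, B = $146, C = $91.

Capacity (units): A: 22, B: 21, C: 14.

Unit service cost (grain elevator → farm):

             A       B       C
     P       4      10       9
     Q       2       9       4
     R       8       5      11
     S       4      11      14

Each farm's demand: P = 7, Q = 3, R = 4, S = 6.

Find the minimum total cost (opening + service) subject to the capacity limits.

Open {A}: P→A 4·7=28, Q→A 2·3=6, R→A 8·4=32, S→A 4·6=24.
Loads: A carries 20/22. Service 90; fixed 88; total 178.
Next best feasible plan costs 269.

Minimum total cost: 178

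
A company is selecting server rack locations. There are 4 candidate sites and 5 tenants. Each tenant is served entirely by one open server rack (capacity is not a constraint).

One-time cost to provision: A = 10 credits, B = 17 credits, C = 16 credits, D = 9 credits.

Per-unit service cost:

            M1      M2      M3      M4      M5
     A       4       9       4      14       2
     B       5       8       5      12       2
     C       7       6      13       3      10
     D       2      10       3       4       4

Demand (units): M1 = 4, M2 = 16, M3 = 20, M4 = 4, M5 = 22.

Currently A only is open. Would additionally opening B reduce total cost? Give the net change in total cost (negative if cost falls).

Yes — net change −7 (cost falls by 7).

Current service cost with {A}: 340.
Adding B: each tenant re-picks its cheapest; new service cost 316, saving 24.
Extra fixed cost: 17. Net change = 17 − 24 = -7.
(Totals: 350 → 343.)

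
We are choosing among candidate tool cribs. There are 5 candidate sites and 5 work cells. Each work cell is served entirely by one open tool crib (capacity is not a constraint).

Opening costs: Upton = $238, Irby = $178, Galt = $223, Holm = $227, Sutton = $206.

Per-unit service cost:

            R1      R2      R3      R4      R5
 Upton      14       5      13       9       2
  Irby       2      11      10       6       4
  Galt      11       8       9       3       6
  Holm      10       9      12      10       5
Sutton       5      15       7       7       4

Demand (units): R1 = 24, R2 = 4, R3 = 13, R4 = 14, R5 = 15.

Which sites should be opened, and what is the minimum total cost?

Open Irby only; minimum total cost 544.

For any fixed open set, each work cell goes to its cheapest open site; total = fixed + service.
{Irby}: R1→Irby 2·24=48, R2→Irby 11·4=44, R3→Irby 10·13=130, R4→Irby 6·14=84, R5→Irby 4·15=60. Service 366; fixed 178; total 544.
{Sutton}: R1→Sutton 5·24=120, R2→Sutton 15·4=60, R3→Sutton 7·13=91, R4→Sutton 7·14=98, R5→Sutton 4·15=60. Service 429; fixed 206; total 635.
{Irby, Galt}: R1→Irby 2·24=48, R2→Galt 8·4=32, R3→Galt 9·13=117, R4→Galt 3·14=42, R5→Irby 4·15=60. Service 299; fixed 401; total 700.
{Upton, Irby, Galt, Holm, Sutton}: R1→Irby 2·24=48, R2→Upton 5·4=20, R3→Sutton 7·13=91, R4→Galt 3·14=42, R5→Upton 2·15=30. Service 231; fixed 1072; total 1303.
No other subset beats 544.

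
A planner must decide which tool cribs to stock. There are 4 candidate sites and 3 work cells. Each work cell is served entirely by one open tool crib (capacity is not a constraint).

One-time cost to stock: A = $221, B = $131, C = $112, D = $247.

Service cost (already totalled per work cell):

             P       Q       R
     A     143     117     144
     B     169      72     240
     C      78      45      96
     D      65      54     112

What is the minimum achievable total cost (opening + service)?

For any fixed open set, each work cell goes to its cheapest open site; total = fixed + service.
{C}: P→C 78, Q→C 45, R→C 96. Service 219; fixed 112; total 331.
{B, C}: service 219 + fixed 243 = 462
{D}: P→D 65, Q→D 54, R→D 112. Service 231; fixed 247; total 478.
{A, B, C, D}: service 206 + fixed 711 = 917
(All 15 nonempty subsets were checked; C only is lowest.)

Minimum total cost: 331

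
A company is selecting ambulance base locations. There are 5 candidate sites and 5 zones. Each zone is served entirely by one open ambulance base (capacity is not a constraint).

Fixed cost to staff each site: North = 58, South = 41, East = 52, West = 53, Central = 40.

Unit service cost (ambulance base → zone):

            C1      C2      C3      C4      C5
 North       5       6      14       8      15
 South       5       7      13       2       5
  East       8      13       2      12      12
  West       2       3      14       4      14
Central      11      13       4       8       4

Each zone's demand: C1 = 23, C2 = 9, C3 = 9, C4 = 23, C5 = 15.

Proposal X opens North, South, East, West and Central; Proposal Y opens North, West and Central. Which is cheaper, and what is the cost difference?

Proposal X: {North, South, East, West, Central}: C1→West 2·23=46, C2→West 3·9=27, C3→East 2·9=18, C4→South 2·23=46, C5→Central 4·15=60. Service 197; fixed 244; total 441.
Proposal Y: {North, West, Central}: C1→West 2·23=46, C2→West 3·9=27, C3→Central 4·9=36, C4→West 4·23=92, C5→Central 4·15=60. Service 261; fixed 151; total 412.
Difference: |441 − 412| = 29.

Proposal Y is cheaper by 29.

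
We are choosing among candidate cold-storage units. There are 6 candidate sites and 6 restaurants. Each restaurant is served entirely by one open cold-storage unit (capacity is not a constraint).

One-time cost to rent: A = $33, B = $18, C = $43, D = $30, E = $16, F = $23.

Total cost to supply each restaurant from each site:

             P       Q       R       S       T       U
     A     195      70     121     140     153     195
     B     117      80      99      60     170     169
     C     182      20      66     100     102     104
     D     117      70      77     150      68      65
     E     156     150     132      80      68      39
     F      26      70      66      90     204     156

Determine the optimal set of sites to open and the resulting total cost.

Open B, C, E and F; minimum total cost 379.

For any fixed open set, each restaurant goes to its cheapest open site; total = fixed + service.
{B, C, E, F}: P→F 26, Q→C 20, R→C 66, S→B 60, T→E 68, U→E 39. Service 279; fixed 100; total 379.
{C, E, F}: service 299 + fixed 82 = 381
{B, E, F}: service 329 + fixed 57 = 386
{A, B, C, D, E, F}: service 279 + fixed 163 = 442
No other subset beats 379.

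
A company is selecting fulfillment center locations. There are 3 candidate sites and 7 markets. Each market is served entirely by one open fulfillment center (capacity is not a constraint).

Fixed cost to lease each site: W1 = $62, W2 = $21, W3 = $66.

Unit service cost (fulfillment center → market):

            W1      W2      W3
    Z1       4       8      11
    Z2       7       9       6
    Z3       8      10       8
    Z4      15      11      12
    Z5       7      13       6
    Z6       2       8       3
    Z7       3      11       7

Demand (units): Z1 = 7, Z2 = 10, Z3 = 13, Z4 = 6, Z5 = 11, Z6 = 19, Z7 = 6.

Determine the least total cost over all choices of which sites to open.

Minimum total cost: 484

For any fixed open set, each market goes to its cheapest open site; total = fixed + service.
{W1, W2}: Z1→W1 4·7=28, Z2→W1 7·10=70, Z3→W1 8·13=104, Z4→W2 11·6=66, Z5→W1 7·11=77, Z6→W1 2·19=38, Z7→W1 3·6=18. Service 401; fixed 83; total 484.
{W1}: service 425 + fixed 62 = 487
{W1, W3}: service 386 + fixed 128 = 514
{W1, W2, W3}: Z1→W1 4·7=28, Z2→W3 6·10=60, Z3→W1 8·13=104, Z4→W2 11·6=66, Z5→W3 6·11=66, Z6→W1 2·19=38, Z7→W1 3·6=18. Service 380; fixed 149; total 529.
(All 7 nonempty subsets were checked; W1 and W2 is lowest.)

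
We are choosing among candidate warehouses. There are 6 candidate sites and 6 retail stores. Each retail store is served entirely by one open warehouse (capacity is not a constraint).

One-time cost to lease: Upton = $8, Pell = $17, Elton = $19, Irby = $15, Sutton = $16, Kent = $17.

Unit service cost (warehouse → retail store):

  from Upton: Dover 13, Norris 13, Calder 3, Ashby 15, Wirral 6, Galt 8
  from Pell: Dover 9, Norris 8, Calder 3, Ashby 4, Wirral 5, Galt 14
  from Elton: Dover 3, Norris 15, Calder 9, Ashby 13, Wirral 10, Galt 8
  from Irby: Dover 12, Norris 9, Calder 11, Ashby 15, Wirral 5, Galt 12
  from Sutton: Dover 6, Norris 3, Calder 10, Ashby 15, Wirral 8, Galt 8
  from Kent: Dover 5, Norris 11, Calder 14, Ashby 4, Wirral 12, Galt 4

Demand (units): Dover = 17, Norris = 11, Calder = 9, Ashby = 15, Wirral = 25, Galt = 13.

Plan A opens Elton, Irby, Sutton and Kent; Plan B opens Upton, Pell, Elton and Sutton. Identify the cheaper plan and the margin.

Plan A: {Elton, Irby, Sutton, Kent}: Dover→Elton 3·17=51, Norris→Sutton 3·11=33, Calder→Elton 9·9=81, Ashby→Kent 4·15=60, Wirral→Irby 5·25=125, Galt→Kent 4·13=52. Service 402; fixed 67; total 469.
Plan B: {Upton, Pell, Elton, Sutton}: Dover→Elton 3·17=51, Norris→Sutton 3·11=33, Calder→Upton 3·9=27, Ashby→Pell 4·15=60, Wirral→Pell 5·25=125, Galt→Upton 8·13=104. Service 400; fixed 60; total 460.
Difference: |469 − 460| = 9.

Plan B is cheaper by 9.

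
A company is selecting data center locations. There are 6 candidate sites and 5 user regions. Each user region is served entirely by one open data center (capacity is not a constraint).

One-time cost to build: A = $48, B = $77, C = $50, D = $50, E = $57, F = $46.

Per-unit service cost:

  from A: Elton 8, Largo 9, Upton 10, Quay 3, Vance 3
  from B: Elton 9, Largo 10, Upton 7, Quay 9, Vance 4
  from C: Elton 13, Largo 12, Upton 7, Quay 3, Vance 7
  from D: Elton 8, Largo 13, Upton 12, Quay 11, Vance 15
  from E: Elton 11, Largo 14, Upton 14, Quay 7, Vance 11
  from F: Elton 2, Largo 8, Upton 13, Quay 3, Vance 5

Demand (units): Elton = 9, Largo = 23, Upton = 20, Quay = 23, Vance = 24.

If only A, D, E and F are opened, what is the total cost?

Each user region is assigned to its cheapest site among the open ones.
{A, D, E, F}: Elton→F 2·9=18, Largo→F 8·23=184, Upton→A 10·20=200, Quay→A 3·23=69, Vance→A 3·24=72. Service 543; fixed 201; total 744.

Total cost: 744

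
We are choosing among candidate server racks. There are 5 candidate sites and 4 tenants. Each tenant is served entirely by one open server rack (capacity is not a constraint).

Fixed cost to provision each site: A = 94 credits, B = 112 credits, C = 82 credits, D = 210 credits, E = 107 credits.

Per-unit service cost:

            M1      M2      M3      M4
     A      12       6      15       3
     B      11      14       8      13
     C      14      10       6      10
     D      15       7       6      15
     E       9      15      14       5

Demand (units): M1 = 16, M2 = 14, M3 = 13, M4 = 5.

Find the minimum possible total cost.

For any fixed open set, each tenant goes to its cheapest open site; total = fixed + service.
{A, C}: M1→A 12·16=192, M2→A 6·14=84, M3→C 6·13=78, M4→A 3·5=15. Service 369; fixed 176; total 545.
{C}: service 492 + fixed 82 = 574
{C, E}: M1→E 9·16=144, M2→C 10·14=140, M3→C 6·13=78, M4→E 5·5=25. Service 387; fixed 189; total 576.
{A, B, C, D, E}: service 321 + fixed 605 = 926
No other subset beats 545.

Minimum total cost: 545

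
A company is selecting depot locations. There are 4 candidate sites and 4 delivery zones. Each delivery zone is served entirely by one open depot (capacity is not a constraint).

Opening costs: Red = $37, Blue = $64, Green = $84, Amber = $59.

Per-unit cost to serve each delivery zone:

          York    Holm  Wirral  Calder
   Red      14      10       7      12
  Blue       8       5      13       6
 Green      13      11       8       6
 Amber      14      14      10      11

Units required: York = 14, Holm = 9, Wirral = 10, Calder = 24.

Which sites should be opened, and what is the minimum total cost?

For any fixed open set, each delivery zone goes to its cheapest open site; total = fixed + service.
{Red, Blue}: York→Blue 8·14=112, Holm→Blue 5·9=45, Wirral→Red 7·10=70, Calder→Blue 6·24=144. Service 371; fixed 101; total 472.
{Blue}: service 431 + fixed 64 = 495
{Blue, Amber}: service 401 + fixed 123 = 524
{Red, Blue, Green, Amber}: service 371 + fixed 244 = 615
(All 15 nonempty subsets were checked; Red and Blue is lowest.)

Open Red and Blue; minimum total cost 472.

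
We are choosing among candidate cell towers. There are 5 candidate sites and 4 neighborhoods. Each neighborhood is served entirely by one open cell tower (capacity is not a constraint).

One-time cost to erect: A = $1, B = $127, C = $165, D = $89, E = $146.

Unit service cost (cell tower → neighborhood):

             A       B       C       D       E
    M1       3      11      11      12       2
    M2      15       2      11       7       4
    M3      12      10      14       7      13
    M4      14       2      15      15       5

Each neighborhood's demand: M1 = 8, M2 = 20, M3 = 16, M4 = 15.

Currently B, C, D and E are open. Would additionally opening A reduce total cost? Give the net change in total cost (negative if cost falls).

Current service cost with {B, C, D, E}: 198.
Adding A: each neighborhood re-picks its cheapest; new service cost 198, saving 0.
Extra fixed cost: 1. Net change = 1 − 0 = 1.
(Totals: 725 → 726.)

No — net change +1 (cost rises by 1).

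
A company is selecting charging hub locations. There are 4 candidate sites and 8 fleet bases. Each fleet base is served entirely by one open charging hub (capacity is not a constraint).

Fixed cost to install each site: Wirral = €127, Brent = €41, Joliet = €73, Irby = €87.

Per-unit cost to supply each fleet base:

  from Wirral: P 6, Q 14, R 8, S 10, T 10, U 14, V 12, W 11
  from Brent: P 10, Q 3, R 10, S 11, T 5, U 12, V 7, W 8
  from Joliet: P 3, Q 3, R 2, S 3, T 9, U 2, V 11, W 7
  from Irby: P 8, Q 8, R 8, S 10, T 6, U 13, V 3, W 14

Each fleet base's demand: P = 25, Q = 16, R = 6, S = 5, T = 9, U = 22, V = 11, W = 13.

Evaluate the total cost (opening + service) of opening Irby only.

Total cost: 1068

Each fleet base is assigned to its cheapest site among the open ones.
{Irby}: P→Irby 8·25=200, Q→Irby 8·16=128, R→Irby 8·6=48, S→Irby 10·5=50, T→Irby 6·9=54, U→Irby 13·22=286, V→Irby 3·11=33, W→Irby 14·13=182. Service 981; fixed 87; total 1068.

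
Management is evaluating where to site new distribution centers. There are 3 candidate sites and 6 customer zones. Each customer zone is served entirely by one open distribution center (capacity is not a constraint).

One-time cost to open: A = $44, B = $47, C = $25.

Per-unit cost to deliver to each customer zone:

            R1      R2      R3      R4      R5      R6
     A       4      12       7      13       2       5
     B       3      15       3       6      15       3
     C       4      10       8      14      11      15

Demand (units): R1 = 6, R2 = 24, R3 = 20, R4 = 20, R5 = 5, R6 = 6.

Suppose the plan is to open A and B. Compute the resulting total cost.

Total cost: 605

Each customer zone is assigned to its cheapest site among the open ones.
{A, B}: R1→B 3·6=18, R2→A 12·24=288, R3→B 3·20=60, R4→B 6·20=120, R5→A 2·5=10, R6→B 3·6=18. Service 514; fixed 91; total 605.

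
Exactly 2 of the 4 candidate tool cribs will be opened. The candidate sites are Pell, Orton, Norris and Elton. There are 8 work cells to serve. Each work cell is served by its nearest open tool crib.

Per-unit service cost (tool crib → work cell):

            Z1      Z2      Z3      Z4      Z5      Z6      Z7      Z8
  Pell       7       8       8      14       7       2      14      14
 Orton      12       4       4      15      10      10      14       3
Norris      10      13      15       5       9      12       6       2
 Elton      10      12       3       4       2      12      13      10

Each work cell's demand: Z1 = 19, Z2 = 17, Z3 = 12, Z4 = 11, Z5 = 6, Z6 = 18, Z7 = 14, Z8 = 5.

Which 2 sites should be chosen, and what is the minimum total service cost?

Choose Pell and Norris; total service cost 592.

With exactly 2 open, each work cell uses its cheapest among the chosen.
{Pell, Norris}: Z1→Pell 7·19=133, Z2→Pell 8·17=136, Z3→Pell 8·12=96, Z4→Norris 5·11=55, Z5→Pell 7·6=42, Z6→Pell 2·18=36, Z7→Norris 6·14=84, Z8→Norris 2·5=10. Service cost 592.
{Pell, Elton}: service cost 629
{Orton, Norris}: service cost 689
Among all 6 size-2 choices, {Pell, Norris} is lowest.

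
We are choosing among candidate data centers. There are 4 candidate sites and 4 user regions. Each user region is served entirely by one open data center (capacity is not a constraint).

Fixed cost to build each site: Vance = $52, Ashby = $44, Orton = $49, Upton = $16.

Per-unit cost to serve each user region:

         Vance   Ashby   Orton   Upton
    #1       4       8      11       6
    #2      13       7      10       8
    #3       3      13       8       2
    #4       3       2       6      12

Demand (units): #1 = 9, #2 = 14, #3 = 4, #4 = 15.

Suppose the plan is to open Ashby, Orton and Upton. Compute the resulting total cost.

Each user region is assigned to its cheapest site among the open ones.
{Ashby, Orton, Upton}: #1→Upton 6·9=54, #2→Ashby 7·14=98, #3→Upton 2·4=8, #4→Ashby 2·15=30. Service 190; fixed 109; total 299.

Total cost: 299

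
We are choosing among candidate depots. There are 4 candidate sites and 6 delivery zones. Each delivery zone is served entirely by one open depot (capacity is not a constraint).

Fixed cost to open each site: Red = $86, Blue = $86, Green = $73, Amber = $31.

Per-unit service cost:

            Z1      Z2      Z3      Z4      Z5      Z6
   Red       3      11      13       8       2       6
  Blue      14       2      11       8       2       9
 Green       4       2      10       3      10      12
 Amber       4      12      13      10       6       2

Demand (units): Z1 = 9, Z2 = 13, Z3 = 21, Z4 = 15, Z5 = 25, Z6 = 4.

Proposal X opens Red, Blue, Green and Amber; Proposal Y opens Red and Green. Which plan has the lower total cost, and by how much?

Proposal Y is cheaper by 101.

Proposal X: {Red, Blue, Green, Amber}: Z1→Red 3·9=27, Z2→Blue 2·13=26, Z3→Green 10·21=210, Z4→Green 3·15=45, Z5→Red 2·25=50, Z6→Amber 2·4=8. Service 366; fixed 276; total 642.
Proposal Y: {Red, Green}: Z1→Red 3·9=27, Z2→Green 2·13=26, Z3→Green 10·21=210, Z4→Green 3·15=45, Z5→Red 2·25=50, Z6→Red 6·4=24. Service 382; fixed 159; total 541.
Difference: |642 − 541| = 101.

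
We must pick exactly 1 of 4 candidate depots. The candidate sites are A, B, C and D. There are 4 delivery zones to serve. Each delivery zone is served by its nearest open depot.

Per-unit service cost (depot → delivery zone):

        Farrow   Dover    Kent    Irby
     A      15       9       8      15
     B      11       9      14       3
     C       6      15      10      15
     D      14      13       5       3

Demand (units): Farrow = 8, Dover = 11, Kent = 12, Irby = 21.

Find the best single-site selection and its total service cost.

Choose D only; total service cost 378.

With exactly 1 open, each delivery zone uses its cheapest among the chosen.
{D}: Farrow→D 14·8=112, Dover→D 13·11=143, Kent→D 5·12=60, Irby→D 3·21=63. Service cost 378.
{B}: service cost 418
{A}: service cost 630
Among all 4 size-1 choices, {D} is lowest.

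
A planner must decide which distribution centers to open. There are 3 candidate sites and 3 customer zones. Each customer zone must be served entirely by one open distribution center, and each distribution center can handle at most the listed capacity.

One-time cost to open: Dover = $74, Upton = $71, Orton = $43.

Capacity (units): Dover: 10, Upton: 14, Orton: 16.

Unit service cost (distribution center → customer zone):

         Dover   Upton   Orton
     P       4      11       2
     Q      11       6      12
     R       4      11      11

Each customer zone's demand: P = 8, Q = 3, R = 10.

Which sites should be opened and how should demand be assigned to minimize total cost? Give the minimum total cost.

Open {Dover, Orton}: P→Orton 2·8=16, Q→Orton 12·3=36, R→Dover 4·10=40.
Loads: Dover carries 10/10, Orton carries 11/16. Service 92; fixed 117; total 209.
Next best feasible plan costs 258.

Minimum total cost: 209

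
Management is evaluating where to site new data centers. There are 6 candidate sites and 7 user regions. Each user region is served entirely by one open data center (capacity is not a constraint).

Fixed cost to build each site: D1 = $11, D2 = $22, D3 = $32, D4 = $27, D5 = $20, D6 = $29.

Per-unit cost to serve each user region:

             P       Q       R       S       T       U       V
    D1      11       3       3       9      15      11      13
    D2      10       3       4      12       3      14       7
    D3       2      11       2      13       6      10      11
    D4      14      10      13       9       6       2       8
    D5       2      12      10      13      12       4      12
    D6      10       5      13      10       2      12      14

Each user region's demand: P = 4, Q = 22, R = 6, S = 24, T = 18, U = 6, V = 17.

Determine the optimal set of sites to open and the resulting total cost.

For any fixed open set, each user region goes to its cheapest open site; total = fixed + service.
{D1, D2, D5}: P→D5 2·4=8, Q→D1 3·22=66, R→D1 3·6=18, S→D1 9·24=216, T→D2 3·18=54, U→D5 4·6=24, V→D2 7·17=119. Service 505; fixed 53; total 558.
{D2, D3, D4}: service 487 + fixed 81 = 568
{D2, D4, D5}: P→D5 2·4=8, Q→D2 3·22=66, R→D2 4·6=24, S→D4 9·24=216, T→D2 3·18=54, U→D4 2·6=12, V→D2 7·17=119. Service 499; fixed 69; total 568.
{D1, D2, D3, D4, D5, D6}: P→D3 2·4=8, Q→D1 3·22=66, R→D3 2·6=12, S→D1 9·24=216, T→D6 2·18=36, U→D4 2·6=12, V→D2 7·17=119. Service 469; fixed 141; total 610.
No other subset beats 558.

Open D1, D2 and D5; minimum total cost 558.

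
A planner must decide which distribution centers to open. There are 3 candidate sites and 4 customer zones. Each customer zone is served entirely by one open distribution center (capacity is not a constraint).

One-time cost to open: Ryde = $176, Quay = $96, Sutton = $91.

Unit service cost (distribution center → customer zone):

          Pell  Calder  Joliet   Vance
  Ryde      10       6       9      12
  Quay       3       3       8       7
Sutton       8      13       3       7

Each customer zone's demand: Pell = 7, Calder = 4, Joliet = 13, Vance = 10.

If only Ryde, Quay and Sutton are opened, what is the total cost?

Each customer zone is assigned to its cheapest site among the open ones.
{Ryde, Quay, Sutton}: Pell→Quay 3·7=21, Calder→Quay 3·4=12, Joliet→Sutton 3·13=39, Vance→Quay 7·10=70. Service 142; fixed 363; total 505.

Total cost: 505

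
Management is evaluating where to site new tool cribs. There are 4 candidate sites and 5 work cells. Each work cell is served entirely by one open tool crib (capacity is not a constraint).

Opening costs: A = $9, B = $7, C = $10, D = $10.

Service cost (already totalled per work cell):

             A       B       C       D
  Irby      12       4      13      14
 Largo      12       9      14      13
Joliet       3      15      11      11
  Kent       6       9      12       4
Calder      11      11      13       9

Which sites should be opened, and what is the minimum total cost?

Open A and B; minimum total cost 49.

For any fixed open set, each work cell goes to its cheapest open site; total = fixed + service.
{A, B}: Irby→B 4, Largo→B 9, Joliet→A 3, Kent→A 6, Calder→A 11. Service 33; fixed 16; total 49.
{A}: service 44 + fixed 9 = 53
{B, D}: Irby→B 4, Largo→B 9, Joliet→D 11, Kent→D 4, Calder→D 9. Service 37; fixed 17; total 54.
{A, B, C, D}: service 29 + fixed 36 = 65
(All 15 nonempty subsets were checked; A and B is lowest.)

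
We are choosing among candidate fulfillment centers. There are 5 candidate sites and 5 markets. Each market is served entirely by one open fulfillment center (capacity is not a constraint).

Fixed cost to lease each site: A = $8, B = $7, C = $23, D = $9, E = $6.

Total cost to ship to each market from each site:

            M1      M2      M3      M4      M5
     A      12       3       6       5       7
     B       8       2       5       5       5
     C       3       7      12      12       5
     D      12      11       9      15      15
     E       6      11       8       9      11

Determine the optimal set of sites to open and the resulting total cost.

Open B only; minimum total cost 32.

For any fixed open set, each market goes to its cheapest open site; total = fixed + service.
{B}: M1→B 8, M2→B 2, M3→B 5, M4→B 5, M5→B 5. Service 25; fixed 7; total 32.
{B, E}: M1→E 6, M2→B 2, M3→B 5, M4→B 5, M5→B 5. Service 23; fixed 13; total 36.
{A, B}: service 25 + fixed 15 = 40
{A, B, C, D, E}: M1→C 3, M2→B 2, M3→B 5, M4→A 5, M5→B 5. Service 20; fixed 53; total 73.
No other subset beats 32.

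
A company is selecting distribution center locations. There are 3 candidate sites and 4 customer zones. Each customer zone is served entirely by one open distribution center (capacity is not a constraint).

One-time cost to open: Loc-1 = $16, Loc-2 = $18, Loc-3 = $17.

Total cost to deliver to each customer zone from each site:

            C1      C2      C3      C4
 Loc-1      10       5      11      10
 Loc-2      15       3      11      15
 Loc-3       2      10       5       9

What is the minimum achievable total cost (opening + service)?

For any fixed open set, each customer zone goes to its cheapest open site; total = fixed + service.
{Loc-3}: C1→Loc-3 2, C2→Loc-3 10, C3→Loc-3 5, C4→Loc-3 9. Service 26; fixed 17; total 43.
{Loc-1}: service 36 + fixed 16 = 52
{Loc-1, Loc-3}: service 21 + fixed 33 = 54
{Loc-1, Loc-2, Loc-3}: service 19 + fixed 51 = 70
(All 7 nonempty subsets were checked; Loc-3 only is lowest.)

Minimum total cost: 43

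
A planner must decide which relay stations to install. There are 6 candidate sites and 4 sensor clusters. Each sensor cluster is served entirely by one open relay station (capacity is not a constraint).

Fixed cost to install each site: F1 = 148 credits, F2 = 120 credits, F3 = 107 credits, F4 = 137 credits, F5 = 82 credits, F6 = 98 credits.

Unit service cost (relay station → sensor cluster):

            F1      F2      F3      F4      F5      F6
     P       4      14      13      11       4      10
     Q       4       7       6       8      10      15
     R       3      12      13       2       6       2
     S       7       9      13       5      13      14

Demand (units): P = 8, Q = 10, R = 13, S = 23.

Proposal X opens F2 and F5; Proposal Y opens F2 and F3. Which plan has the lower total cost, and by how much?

Proposal X: {F2, F5}: P→F5 4·8=32, Q→F2 7·10=70, R→F5 6·13=78, S→F2 9·23=207. Service 387; fixed 202; total 589.
Proposal Y: {F2, F3}: P→F3 13·8=104, Q→F3 6·10=60, R→F2 12·13=156, S→F2 9·23=207. Service 527; fixed 227; total 754.
Difference: |589 − 754| = 165.

Proposal X is cheaper by 165.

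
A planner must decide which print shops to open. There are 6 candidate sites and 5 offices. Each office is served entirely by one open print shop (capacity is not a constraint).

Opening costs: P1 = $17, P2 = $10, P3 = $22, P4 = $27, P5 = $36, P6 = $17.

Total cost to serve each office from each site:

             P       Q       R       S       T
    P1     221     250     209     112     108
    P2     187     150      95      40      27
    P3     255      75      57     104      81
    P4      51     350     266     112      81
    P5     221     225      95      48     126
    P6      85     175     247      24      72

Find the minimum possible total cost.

For any fixed open set, each office goes to its cheapest open site; total = fixed + service.
{P2, P3, P4}: P→P4 51, Q→P3 75, R→P3 57, S→P2 40, T→P2 27. Service 250; fixed 59; total 309.
{P2, P3, P4, P6}: service 234 + fixed 76 = 310
{P2, P3, P6}: service 268 + fixed 49 = 317
{P1, P2, P3, P4, P5, P6}: P→P4 51, Q→P3 75, R→P3 57, S→P6 24, T→P2 27. Service 234; fixed 129; total 363.
No other subset beats 309.

Minimum total cost: 309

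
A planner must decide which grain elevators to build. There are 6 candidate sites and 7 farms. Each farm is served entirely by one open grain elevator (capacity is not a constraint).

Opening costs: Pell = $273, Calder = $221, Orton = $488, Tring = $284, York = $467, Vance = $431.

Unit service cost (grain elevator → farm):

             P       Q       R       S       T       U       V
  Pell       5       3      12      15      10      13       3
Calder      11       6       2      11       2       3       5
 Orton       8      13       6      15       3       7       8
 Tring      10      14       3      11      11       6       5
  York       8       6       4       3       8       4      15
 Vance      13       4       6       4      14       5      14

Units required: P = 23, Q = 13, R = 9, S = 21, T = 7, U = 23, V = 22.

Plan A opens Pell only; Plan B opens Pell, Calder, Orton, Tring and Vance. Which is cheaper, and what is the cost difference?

Plan A is cheaper by 817.

Plan A: {Pell}: P→Pell 5·23=115, Q→Pell 3·13=39, R→Pell 12·9=108, S→Pell 15·21=315, T→Pell 10·7=70, U→Pell 13·23=299, V→Pell 3·22=66. Service 1012; fixed 273; total 1285.
Plan B: {Pell, Calder, Orton, Tring, Vance}: P→Pell 5·23=115, Q→Pell 3·13=39, R→Calder 2·9=18, S→Vance 4·21=84, T→Calder 2·7=14, U→Calder 3·23=69, V→Pell 3·22=66. Service 405; fixed 1697; total 2102.
Difference: |1285 − 2102| = 817.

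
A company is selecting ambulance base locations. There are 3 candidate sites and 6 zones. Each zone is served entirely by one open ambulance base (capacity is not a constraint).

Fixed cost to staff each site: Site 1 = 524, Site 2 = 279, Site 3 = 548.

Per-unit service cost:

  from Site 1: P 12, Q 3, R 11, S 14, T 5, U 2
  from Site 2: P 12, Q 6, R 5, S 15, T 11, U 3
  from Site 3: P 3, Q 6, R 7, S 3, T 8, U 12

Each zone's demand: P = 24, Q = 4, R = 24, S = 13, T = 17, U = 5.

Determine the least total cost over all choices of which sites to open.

For any fixed open set, each zone goes to its cheapest open site; total = fixed + service.
{Site 3}: P→Site 3 3·24=72, Q→Site 3 6·4=24, R→Site 3 7·24=168, S→Site 3 3·13=39, T→Site 3 8·17=136, U→Site 3 12·5=60. Service 499; fixed 548; total 1047.
{Site 2}: service 829 + fixed 279 = 1108
{Site 2, Site 3}: P→Site 3 3·24=72, Q→Site 2 6·4=24, R→Site 2 5·24=120, S→Site 3 3·13=39, T→Site 3 8·17=136, U→Site 2 3·5=15. Service 406; fixed 827; total 1233.
{Site 1, Site 2, Site 3}: P→Site 3 3·24=72, Q→Site 1 3·4=12, R→Site 2 5·24=120, S→Site 3 3·13=39, T→Site 1 5·17=85, U→Site 1 2·5=10. Service 338; fixed 1351; total 1689.
No other subset beats 1047.

Minimum total cost: 1047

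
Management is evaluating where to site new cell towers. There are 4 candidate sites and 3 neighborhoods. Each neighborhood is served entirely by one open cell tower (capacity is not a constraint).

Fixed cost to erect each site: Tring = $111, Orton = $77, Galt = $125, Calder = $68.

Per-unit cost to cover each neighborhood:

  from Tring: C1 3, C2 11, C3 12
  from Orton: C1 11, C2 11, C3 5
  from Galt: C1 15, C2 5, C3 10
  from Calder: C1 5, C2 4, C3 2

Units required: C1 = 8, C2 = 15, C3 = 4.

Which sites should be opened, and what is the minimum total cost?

For any fixed open set, each neighborhood goes to its cheapest open site; total = fixed + service.
{Calder}: C1→Calder 5·8=40, C2→Calder 4·15=60, C3→Calder 2·4=8. Service 108; fixed 68; total 176.
{Orton, Calder}: C1→Calder 5·8=40, C2→Calder 4·15=60, C3→Calder 2·4=8. Service 108; fixed 145; total 253.
{Tring, Calder}: service 92 + fixed 179 = 271
{Tring, Orton, Galt, Calder}: C1→Tring 3·8=24, C2→Calder 4·15=60, C3→Calder 2·4=8. Service 92; fixed 381; total 473.
No other subset beats 176.

Open Calder only; minimum total cost 176.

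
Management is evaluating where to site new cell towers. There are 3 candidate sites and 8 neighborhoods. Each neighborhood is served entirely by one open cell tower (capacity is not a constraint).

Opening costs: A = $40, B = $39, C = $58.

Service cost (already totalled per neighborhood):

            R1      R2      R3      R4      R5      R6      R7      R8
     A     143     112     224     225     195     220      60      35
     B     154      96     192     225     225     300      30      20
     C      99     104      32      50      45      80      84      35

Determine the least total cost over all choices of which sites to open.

For any fixed open set, each neighborhood goes to its cheapest open site; total = fixed + service.
{B, C}: R1→C 99, R2→B 96, R3→C 32, R4→C 50, R5→C 45, R6→C 80, R7→B 30, R8→B 20. Service 452; fixed 97; total 549.
{C}: R1→C 99, R2→C 104, R3→C 32, R4→C 50, R5→C 45, R6→C 80, R7→C 84, R8→C 35. Service 529; fixed 58; total 587.
{A, B, C}: service 452 + fixed 137 = 589
{B}: R1→B 154, R2→B 96, R3→B 192, R4→B 225, R5→B 225, R6→B 300, R7→B 30, R8→B 20. Service 1242; fixed 39; total 1281.
No other subset beats 549.

Minimum total cost: 549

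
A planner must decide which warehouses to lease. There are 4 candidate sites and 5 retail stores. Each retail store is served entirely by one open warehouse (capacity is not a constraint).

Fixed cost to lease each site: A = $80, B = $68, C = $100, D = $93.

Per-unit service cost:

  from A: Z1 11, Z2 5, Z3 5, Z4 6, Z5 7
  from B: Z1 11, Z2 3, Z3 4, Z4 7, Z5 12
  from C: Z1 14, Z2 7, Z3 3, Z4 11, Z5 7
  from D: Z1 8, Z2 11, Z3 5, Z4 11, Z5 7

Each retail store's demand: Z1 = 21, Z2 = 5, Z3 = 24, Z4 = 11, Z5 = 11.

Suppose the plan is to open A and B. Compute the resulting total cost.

Total cost: 633

Each retail store is assigned to its cheapest site among the open ones.
{A, B}: Z1→A 11·21=231, Z2→B 3·5=15, Z3→B 4·24=96, Z4→A 6·11=66, Z5→A 7·11=77. Service 485; fixed 148; total 633.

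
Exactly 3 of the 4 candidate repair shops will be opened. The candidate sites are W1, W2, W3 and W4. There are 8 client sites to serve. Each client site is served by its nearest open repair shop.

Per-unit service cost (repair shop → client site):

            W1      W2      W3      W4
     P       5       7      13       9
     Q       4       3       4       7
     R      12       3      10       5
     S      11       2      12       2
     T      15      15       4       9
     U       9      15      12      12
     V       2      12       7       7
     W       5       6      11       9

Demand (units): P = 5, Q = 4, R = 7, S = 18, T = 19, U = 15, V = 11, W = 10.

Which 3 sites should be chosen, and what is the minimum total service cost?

Choose W1, W2 and W3; total service cost 377.

With exactly 3 open, each client site uses its cheapest among the chosen.
{W1, W2, W3}: P→W1 5·5=25, Q→W2 3·4=12, R→W2 3·7=21, S→W2 2·18=36, T→W3 4·19=76, U→W1 9·15=135, V→W1 2·11=22, W→W1 5·10=50. Service cost 377.
{W1, W3, W4}: service cost 395
{W1, W2, W4}: service cost 472
Among all 4 size-3 choices, {W1, W2, W3} is lowest.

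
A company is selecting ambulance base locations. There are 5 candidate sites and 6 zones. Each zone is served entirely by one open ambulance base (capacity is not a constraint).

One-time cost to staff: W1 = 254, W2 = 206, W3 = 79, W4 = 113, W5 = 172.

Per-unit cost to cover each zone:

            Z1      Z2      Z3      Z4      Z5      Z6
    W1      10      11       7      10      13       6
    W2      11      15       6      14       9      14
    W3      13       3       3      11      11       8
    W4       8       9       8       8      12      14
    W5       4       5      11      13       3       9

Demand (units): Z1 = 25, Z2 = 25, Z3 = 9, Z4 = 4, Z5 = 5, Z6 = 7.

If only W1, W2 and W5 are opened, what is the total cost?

Each zone is assigned to its cheapest site among the open ones.
{W1, W2, W5}: Z1→W5 4·25=100, Z2→W5 5·25=125, Z3→W2 6·9=54, Z4→W1 10·4=40, Z5→W5 3·5=15, Z6→W1 6·7=42. Service 376; fixed 632; total 1008.

Total cost: 1008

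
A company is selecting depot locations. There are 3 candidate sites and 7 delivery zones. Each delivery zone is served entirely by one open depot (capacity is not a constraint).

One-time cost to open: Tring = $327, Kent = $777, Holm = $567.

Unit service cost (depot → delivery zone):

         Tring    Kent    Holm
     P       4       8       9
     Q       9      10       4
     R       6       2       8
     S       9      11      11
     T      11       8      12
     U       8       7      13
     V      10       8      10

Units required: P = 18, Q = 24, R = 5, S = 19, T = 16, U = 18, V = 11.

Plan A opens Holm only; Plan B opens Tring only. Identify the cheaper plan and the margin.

Plan A: {Holm}: P→Holm 9·18=162, Q→Holm 4·24=96, R→Holm 8·5=40, S→Holm 11·19=209, T→Holm 12·16=192, U→Holm 13·18=234, V→Holm 10·11=110. Service 1043; fixed 567; total 1610.
Plan B: {Tring}: P→Tring 4·18=72, Q→Tring 9·24=216, R→Tring 6·5=30, S→Tring 9·19=171, T→Tring 11·16=176, U→Tring 8·18=144, V→Tring 10·11=110. Service 919; fixed 327; total 1246.
Difference: |1610 − 1246| = 364.

Plan B is cheaper by 364.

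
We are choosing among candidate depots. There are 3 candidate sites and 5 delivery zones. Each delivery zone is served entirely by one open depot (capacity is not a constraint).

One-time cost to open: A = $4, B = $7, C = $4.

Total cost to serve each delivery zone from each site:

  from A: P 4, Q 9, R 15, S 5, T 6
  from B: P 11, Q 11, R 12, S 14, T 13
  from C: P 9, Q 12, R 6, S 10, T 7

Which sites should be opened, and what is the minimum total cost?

Open A and C; minimum total cost 38.

For any fixed open set, each delivery zone goes to its cheapest open site; total = fixed + service.
{A, C}: P→A 4, Q→A 9, R→C 6, S→A 5, T→A 6. Service 30; fixed 8; total 38.
{A}: P→A 4, Q→A 9, R→A 15, S→A 5, T→A 6. Service 39; fixed 4; total 43.
{A, B, C}: service 30 + fixed 15 = 45
(All 7 nonempty subsets were checked; A and C is lowest.)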